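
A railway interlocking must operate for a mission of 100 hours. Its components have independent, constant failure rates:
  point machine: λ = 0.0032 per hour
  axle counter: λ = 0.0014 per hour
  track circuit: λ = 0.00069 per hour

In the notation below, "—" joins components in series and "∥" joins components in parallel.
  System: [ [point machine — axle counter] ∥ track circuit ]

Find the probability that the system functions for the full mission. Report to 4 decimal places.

0.9754

R(point machine) = exp(−0.0032 × 100) = 0.726149
R(axle counter) = exp(−0.0014 × 100) = 0.869358
R(track circuit) = exp(−0.00069 × 100) = 0.933327
Series (point machine and axle counter): 0.726149 × 0.869358 = 0.631283
Parallel ([0.631283] and track circuit): 1 − (1 − 0.631283)(1 − 0.933327) = 0.9754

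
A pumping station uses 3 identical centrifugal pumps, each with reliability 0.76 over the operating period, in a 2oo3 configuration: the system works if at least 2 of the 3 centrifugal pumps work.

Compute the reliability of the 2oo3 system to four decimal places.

R = Σ_{i=2}^{3} C(3,i) p^i (1−p)^{3−i} with p = 0.76
C(3,2)·0.76^2·0.24^1 = 0.415872
C(3,3)·0.76^3·0.24^0 = 0.438976
Sum = 0.8548

0.8548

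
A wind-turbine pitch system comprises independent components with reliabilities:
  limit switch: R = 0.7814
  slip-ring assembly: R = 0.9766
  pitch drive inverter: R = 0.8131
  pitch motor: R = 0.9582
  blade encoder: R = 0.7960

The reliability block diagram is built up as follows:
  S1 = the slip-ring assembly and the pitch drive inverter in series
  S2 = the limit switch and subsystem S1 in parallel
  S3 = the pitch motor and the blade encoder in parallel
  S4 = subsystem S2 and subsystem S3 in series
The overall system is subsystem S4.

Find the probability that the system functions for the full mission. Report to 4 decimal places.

Series (slip-ring assembly and pitch drive inverter): 0.976600 × 0.813100 = 0.794073
Parallel (limit switch and [0.794073]): 1 − (1 − 0.781400)(1 − 0.794073) = 0.954984
Parallel (pitch motor and blade encoder): 1 − (1 − 0.958200)(1 − 0.796000) = 0.991473
Series ([0.954984] and [0.991473]): 0.954984 × 0.991473 = 0.9468

0.9468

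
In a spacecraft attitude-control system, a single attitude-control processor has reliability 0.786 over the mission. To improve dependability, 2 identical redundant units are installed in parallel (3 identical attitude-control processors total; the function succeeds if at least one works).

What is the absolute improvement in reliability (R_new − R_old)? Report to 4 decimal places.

0.2042

R_before = 0.786
R_after = 1 − (1 − 0.786)^3 = 0.9902
ΔR = 0.9902 − 0.786 = 0.2042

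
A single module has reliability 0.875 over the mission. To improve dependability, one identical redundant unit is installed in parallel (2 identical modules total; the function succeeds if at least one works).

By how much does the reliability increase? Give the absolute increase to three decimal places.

R_before = 0.875
R_after = 1 − (1 − 0.875)^2 = 0.984
ΔR = 0.984 − 0.875 = 0.109

0.109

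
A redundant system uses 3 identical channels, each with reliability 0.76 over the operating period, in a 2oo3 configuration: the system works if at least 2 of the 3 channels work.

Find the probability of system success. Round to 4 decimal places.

0.8548

R = Σ_{i=2}^{3} C(3,i) p^i (1−p)^{3−i} with p = 0.76
C(3,2)·0.76^2·0.24^1 = 0.415872
C(3,3)·0.76^3·0.24^0 = 0.438976
Sum = 0.8548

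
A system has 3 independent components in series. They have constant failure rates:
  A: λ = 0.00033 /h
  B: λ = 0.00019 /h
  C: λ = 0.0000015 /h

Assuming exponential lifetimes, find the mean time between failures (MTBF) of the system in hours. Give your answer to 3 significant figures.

Series of exponential components: λ_sys = Σ λ_i
λ_sys = 0.00033 + 0.00019 + 0.0000015 = 5.2150e-04 /h
MTBF = 1 / λ_sys = 1920 h

1920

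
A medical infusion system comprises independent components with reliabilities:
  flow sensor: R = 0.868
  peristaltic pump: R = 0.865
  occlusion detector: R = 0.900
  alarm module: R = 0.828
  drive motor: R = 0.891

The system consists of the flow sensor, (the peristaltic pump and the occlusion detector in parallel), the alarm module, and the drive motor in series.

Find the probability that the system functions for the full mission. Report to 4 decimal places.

0.6317

Parallel (peristaltic pump and occlusion detector): 1 − (1 − 0.865000)(1 − 0.900000) = 0.986500
Series (flow sensor, [0.986500], alarm module, and drive motor): 0.868000 × 0.986500 × 0.828000 × 0.891000 = 0.6317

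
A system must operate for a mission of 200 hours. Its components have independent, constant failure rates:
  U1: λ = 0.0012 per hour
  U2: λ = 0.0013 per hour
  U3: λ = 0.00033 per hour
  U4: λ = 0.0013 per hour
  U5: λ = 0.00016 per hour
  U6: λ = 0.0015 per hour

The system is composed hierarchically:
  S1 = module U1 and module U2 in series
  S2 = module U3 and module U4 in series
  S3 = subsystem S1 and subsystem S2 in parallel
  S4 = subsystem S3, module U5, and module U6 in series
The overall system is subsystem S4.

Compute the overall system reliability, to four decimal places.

R(U1) = exp(−0.0012 × 200) = 0.786628
R(U2) = exp(−0.0013 × 200) = 0.771052
R(U3) = exp(−0.00033 × 200) = 0.936131
R(U4) = exp(−0.0013 × 200) = 0.771052
R(U5) = exp(−0.00016 × 200) = 0.968507
R(U6) = exp(−0.0015 × 200) = 0.740818
Series (U1 and U2): 0.786628 × 0.771052 = 0.606531
Series (U3 and U4): 0.936131 × 0.771052 = 0.721806
Parallel ([0.606531] and [0.721806]): 1 − (1 − 0.606531)(1 − 0.721806) = 0.890539
Series ([0.890539], U5, and U6): 0.890539 × 0.968507 × 0.740818 = 0.6390

0.6390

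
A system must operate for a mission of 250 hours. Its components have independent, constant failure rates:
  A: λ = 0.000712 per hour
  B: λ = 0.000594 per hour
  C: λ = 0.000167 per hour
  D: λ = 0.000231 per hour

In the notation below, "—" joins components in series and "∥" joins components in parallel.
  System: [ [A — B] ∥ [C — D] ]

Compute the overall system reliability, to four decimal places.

R(A) = exp(−0.000712 × 250) = 0.836942
R(B) = exp(−0.000594 × 250) = 0.862000
R(C) = exp(−0.000167 × 250) = 0.959110
R(D) = exp(−0.000231 × 250) = 0.943886
Series (A and B): 0.836942 × 0.862000 = 0.721444
Series (C and D): 0.959110 × 0.943886 = 0.905291
Parallel ([0.721444] and [0.905291]): 1 − (1 − 0.721444)(1 − 0.905291) = 0.9736

0.9736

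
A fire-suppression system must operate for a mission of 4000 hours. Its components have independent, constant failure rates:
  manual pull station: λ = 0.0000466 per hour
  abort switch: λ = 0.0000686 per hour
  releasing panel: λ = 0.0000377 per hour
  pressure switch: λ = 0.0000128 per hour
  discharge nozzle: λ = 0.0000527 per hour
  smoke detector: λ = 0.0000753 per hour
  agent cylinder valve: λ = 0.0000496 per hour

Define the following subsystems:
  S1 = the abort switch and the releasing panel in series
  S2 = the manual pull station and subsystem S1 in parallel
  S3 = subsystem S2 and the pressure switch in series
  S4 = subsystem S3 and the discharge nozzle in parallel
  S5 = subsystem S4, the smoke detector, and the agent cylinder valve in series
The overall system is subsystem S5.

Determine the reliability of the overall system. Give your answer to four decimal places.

0.5946

R(manual pull station) = exp(−0.0000466 × 4000) = 0.829942
R(abort switch) = exp(−0.0000686 × 4000) = 0.760028
R(releasing panel) = exp(−0.0000377 × 4000) = 0.860020
R(pressure switch) = exp(−0.0000128 × 4000) = 0.950089
R(discharge nozzle) = exp(−0.0000527 × 4000) = 0.809936
R(smoke detector) = exp(−0.0000753 × 4000) = 0.739930
R(agent cylinder valve) = exp(−0.0000496 × 4000) = 0.820042
Series (abort switch and releasing panel): 0.760028 × 0.860020 = 0.653639
Parallel (manual pull station and [0.653639]): 1 − (1 − 0.829942)(1 − 0.653639) = 0.941099
Series ([0.941099] and pressure switch): 0.941099 × 0.950089 = 0.894128
Parallel ([0.894128] and discharge nozzle): 1 − (1 − 0.894128)(1 − 0.809936) = 0.979878
Series ([0.979878], smoke detector, and agent cylinder valve): 0.979878 × 0.739930 × 0.820042 = 0.5946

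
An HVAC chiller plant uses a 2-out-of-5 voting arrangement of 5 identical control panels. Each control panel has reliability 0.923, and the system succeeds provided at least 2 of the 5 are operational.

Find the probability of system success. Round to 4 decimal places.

0.9998

R = Σ_{i=2}^{5} C(5,i) p^i (1−p)^{5−i} with p = 0.923
C(5,2)·0.923^2·0.077^3 = 0.003889
C(5,3)·0.923^3·0.077^2 = 0.046622
C(5,4)·0.923^4·0.077^1 = 0.279426
C(5,5)·0.923^5·0.077^0 = 0.669898
Sum = 0.9998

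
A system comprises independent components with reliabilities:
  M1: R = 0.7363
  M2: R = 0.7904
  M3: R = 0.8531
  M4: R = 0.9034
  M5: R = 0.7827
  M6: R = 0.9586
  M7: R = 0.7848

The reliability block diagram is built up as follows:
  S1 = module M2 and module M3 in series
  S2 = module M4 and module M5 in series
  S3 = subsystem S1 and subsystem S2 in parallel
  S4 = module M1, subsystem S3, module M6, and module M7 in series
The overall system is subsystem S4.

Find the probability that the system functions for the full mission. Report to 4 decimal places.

0.5011

Series (M2 and M3): 0.790400 × 0.853100 = 0.674290
Series (M4 and M5): 0.903400 × 0.782700 = 0.707091
Parallel ([0.674290] and [0.707091]): 1 − (1 − 0.674290)(1 − 0.707091) = 0.904597
Series (M1, [0.904597], M6, and M7): 0.736300 × 0.904597 × 0.958600 × 0.784800 = 0.5011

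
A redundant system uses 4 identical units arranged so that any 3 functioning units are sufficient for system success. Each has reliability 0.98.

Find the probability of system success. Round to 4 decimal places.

R = Σ_{i=3}^{4} C(4,i) p^i (1−p)^{4−i} with p = 0.98
C(4,3)·0.98^3·0.02^1 = 0.075295
C(4,4)·0.98^4·0.02^0 = 0.922368
Sum = 0.9977

0.9977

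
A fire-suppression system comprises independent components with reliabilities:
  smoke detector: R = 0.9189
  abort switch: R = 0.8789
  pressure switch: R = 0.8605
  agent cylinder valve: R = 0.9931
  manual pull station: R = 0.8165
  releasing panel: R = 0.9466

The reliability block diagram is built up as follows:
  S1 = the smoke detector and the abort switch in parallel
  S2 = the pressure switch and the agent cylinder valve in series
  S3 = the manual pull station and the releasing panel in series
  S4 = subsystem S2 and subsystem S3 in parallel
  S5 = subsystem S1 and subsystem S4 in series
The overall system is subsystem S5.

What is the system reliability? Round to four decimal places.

Parallel (smoke detector and abort switch): 1 − (1 − 0.918900)(1 − 0.878900) = 0.990179
Series (pressure switch and agent cylinder valve): 0.860500 × 0.993100 = 0.854563
Series (manual pull station and releasing panel): 0.816500 × 0.946600 = 0.772899
Parallel ([0.854563] and [0.772899]): 1 − (1 − 0.854563)(1 − 0.772899) = 0.966971
Series ([0.990179] and [0.966971]): 0.990179 × 0.966971 = 0.9575

0.9575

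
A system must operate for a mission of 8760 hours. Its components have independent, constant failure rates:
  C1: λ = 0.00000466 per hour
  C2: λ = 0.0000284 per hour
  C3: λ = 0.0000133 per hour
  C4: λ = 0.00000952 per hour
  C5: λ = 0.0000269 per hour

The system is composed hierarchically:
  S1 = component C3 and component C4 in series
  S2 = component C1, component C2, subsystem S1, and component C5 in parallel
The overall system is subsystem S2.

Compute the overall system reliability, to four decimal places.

R(C1) = exp(−0.00000466 × 8760) = 0.960000
R(C2) = exp(−0.0000284 × 8760) = 0.779748
R(C3) = exp(−0.0000133 × 8760) = 0.890023
R(C4) = exp(−0.00000952 × 8760) = 0.919987
R(C5) = exp(−0.0000269 × 8760) = 0.790062
Series (C3 and C4): 0.890023 × 0.919987 = 0.818810
Parallel (C1, C2, [0.818810], and C5): 1 − (1 − 0.960000)(1 − 0.779748)(1 − 0.818810)(1 − 0.790062) = 0.9997

0.9997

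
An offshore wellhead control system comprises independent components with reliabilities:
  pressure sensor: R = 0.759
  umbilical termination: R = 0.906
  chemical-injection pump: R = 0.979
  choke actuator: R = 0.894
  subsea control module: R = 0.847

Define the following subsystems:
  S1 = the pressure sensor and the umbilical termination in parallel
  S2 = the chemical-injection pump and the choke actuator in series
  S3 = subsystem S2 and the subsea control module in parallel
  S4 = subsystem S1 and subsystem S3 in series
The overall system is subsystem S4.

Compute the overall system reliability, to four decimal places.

0.9587

Parallel (pressure sensor and umbilical termination): 1 − (1 − 0.759000)(1 − 0.906000) = 0.977346
Series (chemical-injection pump and choke actuator): 0.979000 × 0.894000 = 0.875226
Parallel ([0.875226] and subsea control module): 1 − (1 − 0.875226)(1 − 0.847000) = 0.980910
Series ([0.977346] and [0.980910]): 0.977346 × 0.980910 = 0.9587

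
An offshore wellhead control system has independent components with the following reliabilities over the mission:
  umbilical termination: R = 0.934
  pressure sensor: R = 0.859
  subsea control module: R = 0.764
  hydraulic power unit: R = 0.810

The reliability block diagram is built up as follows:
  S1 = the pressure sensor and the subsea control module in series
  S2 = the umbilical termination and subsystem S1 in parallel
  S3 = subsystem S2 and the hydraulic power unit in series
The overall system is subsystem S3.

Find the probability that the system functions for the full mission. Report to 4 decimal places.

0.7916

Series (pressure sensor and subsea control module): 0.859000 × 0.764000 = 0.656276
Parallel (umbilical termination and [0.656276]): 1 − (1 − 0.934000)(1 − 0.656276) = 0.977314
Series ([0.977314] and hydraulic power unit): 0.977314 × 0.810000 = 0.7916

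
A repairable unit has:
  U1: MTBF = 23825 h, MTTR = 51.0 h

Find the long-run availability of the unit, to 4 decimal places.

0.9979

A(U1) = MTBF/(MTBF+MTTR) = 23825/(23825+51.0) = 0.9979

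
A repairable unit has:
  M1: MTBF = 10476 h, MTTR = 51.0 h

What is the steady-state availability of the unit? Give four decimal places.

A(M1) = MTBF/(MTBF+MTTR) = 10476/(10476+51.0) = 0.9952

0.9952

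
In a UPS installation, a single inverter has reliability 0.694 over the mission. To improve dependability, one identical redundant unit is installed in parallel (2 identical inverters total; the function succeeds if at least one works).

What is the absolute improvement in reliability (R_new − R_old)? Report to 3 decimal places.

0.212

R_before = 0.694
R_after = 1 − (1 − 0.694)^2 = 0.906
ΔR = 0.906 − 0.694 = 0.212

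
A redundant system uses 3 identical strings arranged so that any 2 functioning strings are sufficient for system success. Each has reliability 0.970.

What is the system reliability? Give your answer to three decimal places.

R = Σ_{i=2}^{3} C(3,i) p^i (1−p)^{3−i} with p = 0.970
C(3,2)·0.970^2·0.030^1 = 0.08468
C(3,3)·0.970^3·0.030^0 = 0.91267
Sum = 0.997

0.997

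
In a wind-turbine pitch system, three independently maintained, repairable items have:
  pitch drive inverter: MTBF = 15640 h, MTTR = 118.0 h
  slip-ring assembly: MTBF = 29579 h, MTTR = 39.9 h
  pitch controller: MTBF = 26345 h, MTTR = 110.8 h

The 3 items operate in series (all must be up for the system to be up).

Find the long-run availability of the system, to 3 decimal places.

0.987

A(pitch drive inverter) = MTBF/(MTBF+MTTR) = 15640/(15640+118.0) = 0.992512
A(slip-ring assembly) = MTBF/(MTBF+MTTR) = 29579/(29579+39.9) = 0.998653
A(pitch controller) = MTBF/(MTBF+MTTR) = 26345/(26345+110.8) = 0.995812
Series availability: 0.992512 × 0.998653 × 0.995812 = 0.987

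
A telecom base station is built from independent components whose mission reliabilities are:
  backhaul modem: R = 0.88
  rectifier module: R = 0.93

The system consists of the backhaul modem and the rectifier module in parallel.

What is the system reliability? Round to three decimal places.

Parallel (backhaul modem and rectifier module): 1 − (1 − 0.88000)(1 − 0.93000) = 0.992

0.992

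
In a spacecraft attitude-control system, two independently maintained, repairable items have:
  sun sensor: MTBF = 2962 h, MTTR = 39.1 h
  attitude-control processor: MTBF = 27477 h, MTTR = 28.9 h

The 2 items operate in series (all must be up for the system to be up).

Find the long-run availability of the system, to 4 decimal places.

0.9859

A(sun sensor) = MTBF/(MTBF+MTTR) = 2962/(2962+39.1) = 0.986971
A(attitude-control processor) = MTBF/(MTBF+MTTR) = 27477/(27477+28.9) = 0.998949
Series availability: 0.986971 × 0.998949 = 0.9859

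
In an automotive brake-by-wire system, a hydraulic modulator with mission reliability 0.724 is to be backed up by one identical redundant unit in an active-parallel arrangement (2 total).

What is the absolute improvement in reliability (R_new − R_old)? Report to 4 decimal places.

0.1998

R_before = 0.724
R_after = 1 − (1 − 0.724)^2 = 0.9238
ΔR = 0.9238 − 0.724 = 0.1998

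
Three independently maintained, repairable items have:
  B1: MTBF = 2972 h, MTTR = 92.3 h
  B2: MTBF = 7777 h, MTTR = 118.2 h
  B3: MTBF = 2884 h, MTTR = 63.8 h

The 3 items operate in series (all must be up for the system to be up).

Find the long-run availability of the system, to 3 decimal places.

A(B1) = MTBF/(MTBF+MTTR) = 2972/(2972+92.3) = 0.969879
A(B2) = MTBF/(MTBF+MTTR) = 7777/(7777+118.2) = 0.985029
A(B3) = MTBF/(MTBF+MTTR) = 2884/(2884+63.8) = 0.978357
Series availability: 0.969879 × 0.985029 × 0.978357 = 0.935

0.935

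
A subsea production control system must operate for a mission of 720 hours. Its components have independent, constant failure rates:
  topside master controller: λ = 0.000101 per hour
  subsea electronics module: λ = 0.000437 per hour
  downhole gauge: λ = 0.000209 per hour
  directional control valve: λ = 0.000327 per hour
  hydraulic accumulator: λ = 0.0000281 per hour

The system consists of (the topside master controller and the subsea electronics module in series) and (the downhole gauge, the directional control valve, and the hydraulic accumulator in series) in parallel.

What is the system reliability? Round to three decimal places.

0.893

R(topside master controller) = exp(−0.000101 × 720) = 0.92986
R(subsea electronics module) = exp(−0.000437 × 720) = 0.73005
R(downhole gauge) = exp(−0.000209 × 720) = 0.86029
R(directional control valve) = exp(−0.000327 × 720) = 0.79022
R(hydraulic accumulator) = exp(−0.0000281 × 720) = 0.97997
Series (topside master controller and subsea electronics module): 0.92986 × 0.73005 = 0.67884
Series (downhole gauge, directional control valve, and hydraulic accumulator): 0.86029 × 0.79022 × 0.97997 = 0.66620
Parallel ([0.67884] and [0.66620]): 1 − (1 − 0.67884)(1 − 0.66620) = 0.893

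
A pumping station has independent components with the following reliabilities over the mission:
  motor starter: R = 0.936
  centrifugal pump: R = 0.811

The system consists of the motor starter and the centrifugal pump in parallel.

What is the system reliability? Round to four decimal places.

0.9879

Parallel (motor starter and centrifugal pump): 1 − (1 − 0.936000)(1 − 0.811000) = 0.9879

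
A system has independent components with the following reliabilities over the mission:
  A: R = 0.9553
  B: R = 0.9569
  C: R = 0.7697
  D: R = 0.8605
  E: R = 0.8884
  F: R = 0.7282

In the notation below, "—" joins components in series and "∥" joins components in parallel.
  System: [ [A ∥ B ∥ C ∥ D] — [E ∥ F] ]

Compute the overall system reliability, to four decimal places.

0.9696

Parallel (A, B, C, and D): 1 − (1 − 0.955300)(1 − 0.956900)(1 − 0.769700)(1 − 0.860500) = 0.999938
Parallel (E and F): 1 − (1 − 0.888400)(1 − 0.728200) = 0.969667
Series ([0.999938] and [0.969667]): 0.999938 × 0.969667 = 0.9696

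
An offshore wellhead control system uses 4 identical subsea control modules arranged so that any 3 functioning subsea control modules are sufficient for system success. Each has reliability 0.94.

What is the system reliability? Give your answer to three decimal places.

0.980

R = Σ_{i=3}^{4} C(4,i) p^i (1−p)^{4−i} with p = 0.94
C(4,3)·0.94^3·0.06^1 = 0.19934
C(4,4)·0.94^4·0.06^0 = 0.78075
Sum = 0.980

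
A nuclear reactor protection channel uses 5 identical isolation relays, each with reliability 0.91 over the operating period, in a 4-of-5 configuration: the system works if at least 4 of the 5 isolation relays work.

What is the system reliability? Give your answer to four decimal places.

R = Σ_{i=4}^{5} C(5,i) p^i (1−p)^{5−i} with p = 0.91
C(5,4)·0.91^4·0.09^1 = 0.308587
C(5,5)·0.91^5·0.09^0 = 0.624032
Sum = 0.9326

0.9326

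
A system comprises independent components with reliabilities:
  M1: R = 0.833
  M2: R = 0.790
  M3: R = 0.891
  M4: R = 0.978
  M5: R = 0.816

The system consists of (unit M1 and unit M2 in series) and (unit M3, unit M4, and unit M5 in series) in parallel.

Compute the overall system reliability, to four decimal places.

0.9012

Series (M1 and M2): 0.833000 × 0.790000 = 0.658070
Series (M3, M4, and M5): 0.891000 × 0.978000 × 0.816000 = 0.711061
Parallel ([0.658070] and [0.711061]): 1 − (1 − 0.658070)(1 − 0.711061) = 0.9012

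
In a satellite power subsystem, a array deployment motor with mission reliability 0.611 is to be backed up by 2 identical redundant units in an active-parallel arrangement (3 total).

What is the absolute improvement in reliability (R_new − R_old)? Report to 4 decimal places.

R_before = 0.611
R_after = 1 − (1 − 0.611)^3 = 0.9411
ΔR = 0.9411 − 0.611 = 0.3301

0.3301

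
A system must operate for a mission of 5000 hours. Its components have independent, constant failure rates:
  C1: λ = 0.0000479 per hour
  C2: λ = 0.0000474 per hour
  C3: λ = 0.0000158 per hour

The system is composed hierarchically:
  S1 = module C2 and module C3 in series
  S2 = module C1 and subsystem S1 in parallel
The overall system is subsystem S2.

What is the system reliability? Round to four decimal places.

0.9423

R(C1) = exp(−0.0000479 × 5000) = 0.787021
R(C2) = exp(−0.0000474 × 5000) = 0.788991
R(C3) = exp(−0.0000158 × 5000) = 0.924040
Series (C2 and C3): 0.788991 × 0.924040 = 0.729059
Parallel (C1 and [0.729059]): 1 − (1 − 0.787021)(1 − 0.729059) = 0.9423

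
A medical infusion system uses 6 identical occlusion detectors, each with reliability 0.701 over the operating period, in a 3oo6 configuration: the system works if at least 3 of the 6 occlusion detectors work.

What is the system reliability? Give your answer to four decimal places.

R = Σ_{i=3}^{6} C(6,i) p^i (1−p)^{6−i} with p = 0.701
C(6,3)·0.701^3·0.299^3 = 0.184161
C(6,4)·0.701^4·0.299^2 = 0.323822
C(6,5)·0.701^5·0.299^1 = 0.303677
C(6,6)·0.701^6·0.299^0 = 0.118661
Sum = 0.9303

0.9303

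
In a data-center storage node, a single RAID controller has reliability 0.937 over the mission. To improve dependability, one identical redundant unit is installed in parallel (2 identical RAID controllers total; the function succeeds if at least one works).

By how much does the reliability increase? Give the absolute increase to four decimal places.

0.0590

R_before = 0.937
R_after = 1 − (1 − 0.937)^2 = 0.9960
ΔR = 0.9960 − 0.937 = 0.0590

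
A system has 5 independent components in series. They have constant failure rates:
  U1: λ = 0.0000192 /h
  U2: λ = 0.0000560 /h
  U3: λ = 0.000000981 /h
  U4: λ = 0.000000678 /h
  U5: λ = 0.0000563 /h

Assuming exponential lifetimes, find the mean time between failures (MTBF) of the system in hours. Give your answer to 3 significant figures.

7510

Series of exponential components: λ_sys = Σ λ_i
λ_sys = 0.0000192 + 0.0000560 + 0.000000981 + 0.000000678 + 0.0000563 = 1.3316e-04 /h
MTBF = 1 / λ_sys = 7510 h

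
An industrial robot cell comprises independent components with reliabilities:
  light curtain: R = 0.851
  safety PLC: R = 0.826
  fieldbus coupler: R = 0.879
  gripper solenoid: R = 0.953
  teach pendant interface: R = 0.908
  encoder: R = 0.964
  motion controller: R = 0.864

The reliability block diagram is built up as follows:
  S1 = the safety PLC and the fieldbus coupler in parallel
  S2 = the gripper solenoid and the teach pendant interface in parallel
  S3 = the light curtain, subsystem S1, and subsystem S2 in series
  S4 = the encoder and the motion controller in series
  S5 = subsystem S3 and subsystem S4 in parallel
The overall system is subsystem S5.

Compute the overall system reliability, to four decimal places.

0.9715

Parallel (safety PLC and fieldbus coupler): 1 − (1 − 0.826000)(1 − 0.879000) = 0.978946
Parallel (gripper solenoid and teach pendant interface): 1 − (1 − 0.953000)(1 − 0.908000) = 0.995676
Series (light curtain, [0.978946], and [0.995676]): 0.851000 × 0.978946 × 0.995676 = 0.829481
Series (encoder and motion controller): 0.964000 × 0.864000 = 0.832896
Parallel ([0.829481] and [0.832896]): 1 − (1 − 0.829481)(1 − 0.832896) = 0.9715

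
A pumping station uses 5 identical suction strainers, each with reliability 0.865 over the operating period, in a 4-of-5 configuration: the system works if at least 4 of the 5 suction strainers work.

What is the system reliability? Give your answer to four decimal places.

0.8622

R = Σ_{i=4}^{5} C(5,i) p^i (1−p)^{5−i} with p = 0.865
C(5,4)·0.865^4·0.135^1 = 0.377892
C(5,5)·0.865^5·0.135^0 = 0.484262
Sum = 0.8622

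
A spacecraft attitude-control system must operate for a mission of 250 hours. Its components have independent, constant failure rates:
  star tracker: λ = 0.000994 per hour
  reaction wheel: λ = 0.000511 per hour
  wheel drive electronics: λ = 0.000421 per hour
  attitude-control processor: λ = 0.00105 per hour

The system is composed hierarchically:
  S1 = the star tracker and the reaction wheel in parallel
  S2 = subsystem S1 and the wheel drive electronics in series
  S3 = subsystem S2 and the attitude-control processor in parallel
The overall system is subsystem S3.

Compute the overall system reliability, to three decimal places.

R(star tracker) = exp(−0.000994 × 250) = 0.77997
R(reaction wheel) = exp(−0.000511 × 250) = 0.88007
R(wheel drive electronics) = exp(−0.000421 × 250) = 0.90010
R(attitude-control processor) = exp(−0.00105 × 250) = 0.76913
Parallel (star tracker and reaction wheel): 1 − (1 − 0.77997)(1 − 0.88007) = 0.97361
Series ([0.97361] and wheel drive electronics): 0.97361 × 0.90010 = 0.87635
Parallel ([0.87635] and attitude-control processor): 1 − (1 − 0.87635)(1 − 0.76913) = 0.971

0.971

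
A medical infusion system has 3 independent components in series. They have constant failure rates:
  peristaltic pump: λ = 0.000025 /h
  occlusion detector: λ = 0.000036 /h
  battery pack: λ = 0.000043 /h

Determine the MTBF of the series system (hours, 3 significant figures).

Series of exponential components: λ_sys = Σ λ_i
λ_sys = 0.000025 + 0.000036 + 0.000043 = 1.0400e-04 /h
MTBF = 1 / λ_sys = 9620 h

9620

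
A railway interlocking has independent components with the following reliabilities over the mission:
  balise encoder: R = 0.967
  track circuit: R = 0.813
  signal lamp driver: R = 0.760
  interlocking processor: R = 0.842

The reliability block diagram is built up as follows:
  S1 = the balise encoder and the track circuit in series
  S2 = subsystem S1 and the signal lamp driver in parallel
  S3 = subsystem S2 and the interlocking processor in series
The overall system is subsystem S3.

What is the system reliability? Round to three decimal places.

0.799

Series (balise encoder and track circuit): 0.96700 × 0.81300 = 0.78617
Parallel ([0.78617] and signal lamp driver): 1 − (1 − 0.78617)(1 − 0.76000) = 0.94868
Series ([0.94868] and interlocking processor): 0.94868 × 0.84200 = 0.799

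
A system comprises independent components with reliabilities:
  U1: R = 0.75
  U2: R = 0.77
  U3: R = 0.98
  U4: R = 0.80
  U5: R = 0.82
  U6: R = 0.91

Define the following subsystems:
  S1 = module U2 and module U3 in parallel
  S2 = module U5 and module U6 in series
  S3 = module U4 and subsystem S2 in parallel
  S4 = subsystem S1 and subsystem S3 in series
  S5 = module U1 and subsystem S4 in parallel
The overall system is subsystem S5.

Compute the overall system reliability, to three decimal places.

0.986

Parallel (U2 and U3): 1 − (1 − 0.77000)(1 − 0.98000) = 0.99540
Series (U5 and U6): 0.82000 × 0.91000 = 0.74620
Parallel (U4 and [0.74620]): 1 − (1 − 0.80000)(1 − 0.74620) = 0.94924
Series ([0.99540] and [0.94924]): 0.99540 × 0.94924 = 0.94487
Parallel (U1 and [0.94487]): 1 − (1 − 0.75000)(1 − 0.94487) = 0.986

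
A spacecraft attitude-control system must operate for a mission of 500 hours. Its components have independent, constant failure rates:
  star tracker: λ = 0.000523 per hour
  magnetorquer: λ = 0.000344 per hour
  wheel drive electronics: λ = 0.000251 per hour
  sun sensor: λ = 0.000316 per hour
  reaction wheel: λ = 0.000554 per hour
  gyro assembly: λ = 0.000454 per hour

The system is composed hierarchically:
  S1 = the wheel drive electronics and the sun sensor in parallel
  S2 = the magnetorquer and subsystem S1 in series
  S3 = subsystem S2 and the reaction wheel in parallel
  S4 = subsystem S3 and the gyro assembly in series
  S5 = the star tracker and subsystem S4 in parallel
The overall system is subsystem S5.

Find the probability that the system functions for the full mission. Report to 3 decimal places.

R(star tracker) = exp(−0.000523 × 500) = 0.76990
R(magnetorquer) = exp(−0.000344 × 500) = 0.84198
R(wheel drive electronics) = exp(−0.000251 × 500) = 0.88206
R(sun sensor) = exp(−0.000316 × 500) = 0.85385
R(reaction wheel) = exp(−0.000554 × 500) = 0.75805
R(gyro assembly) = exp(−0.000454 × 500) = 0.79692
Parallel (wheel drive electronics and sun sensor): 1 − (1 − 0.88206)(1 − 0.85385) = 0.98276
Series (magnetorquer and [0.98276]): 0.84198 × 0.98276 = 0.82746
Parallel ([0.82746] and reaction wheel): 1 − (1 − 0.82746)(1 − 0.75805) = 0.95825
Series ([0.95825] and gyro assembly): 0.95825 × 0.79692 = 0.76365
Parallel (star tracker and [0.76365]): 1 − (1 − 0.76990)(1 − 0.76365) = 0.946

0.946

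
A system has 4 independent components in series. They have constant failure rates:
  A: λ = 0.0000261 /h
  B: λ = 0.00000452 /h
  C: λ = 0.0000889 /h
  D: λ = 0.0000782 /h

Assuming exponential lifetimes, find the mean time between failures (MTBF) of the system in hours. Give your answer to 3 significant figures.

5060

Series of exponential components: λ_sys = Σ λ_i
λ_sys = 0.0000261 + 0.00000452 + 0.0000889 + 0.0000782 = 1.9772e-04 /h
MTBF = 1 / λ_sys = 5060 h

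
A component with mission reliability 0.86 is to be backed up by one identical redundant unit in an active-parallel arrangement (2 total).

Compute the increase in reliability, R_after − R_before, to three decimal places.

R_before = 0.86
R_after = 1 − (1 − 0.86)^2 = 0.980
ΔR = 0.980 − 0.86 = 0.120

0.120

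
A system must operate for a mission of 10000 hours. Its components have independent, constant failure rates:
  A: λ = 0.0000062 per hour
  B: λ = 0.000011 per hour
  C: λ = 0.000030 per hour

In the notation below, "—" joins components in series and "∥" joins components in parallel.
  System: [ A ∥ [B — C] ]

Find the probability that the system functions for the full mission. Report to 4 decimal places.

0.9798

R(A) = exp(−0.0000062 × 10000) = 0.939883
R(B) = exp(−0.000011 × 10000) = 0.895834
R(C) = exp(−0.000030 × 10000) = 0.740818
Series (B and C): 0.895834 × 0.740818 = 0.663650
Parallel (A and [0.663650]): 1 − (1 − 0.939883)(1 − 0.663650) = 0.9798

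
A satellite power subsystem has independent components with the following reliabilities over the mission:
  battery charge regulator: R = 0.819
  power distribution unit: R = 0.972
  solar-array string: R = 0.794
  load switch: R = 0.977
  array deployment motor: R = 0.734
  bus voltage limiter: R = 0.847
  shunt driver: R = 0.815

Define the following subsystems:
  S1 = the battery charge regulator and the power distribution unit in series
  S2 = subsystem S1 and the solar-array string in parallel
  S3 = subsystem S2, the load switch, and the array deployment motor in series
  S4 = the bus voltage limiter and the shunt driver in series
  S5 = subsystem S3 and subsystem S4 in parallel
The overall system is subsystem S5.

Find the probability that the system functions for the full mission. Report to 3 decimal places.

0.903

Series (battery charge regulator and power distribution unit): 0.81900 × 0.97200 = 0.79607
Parallel ([0.79607] and solar-array string): 1 − (1 − 0.79607)(1 − 0.79400) = 0.95799
Series ([0.95799], load switch, and array deployment motor): 0.95799 × 0.97700 × 0.73400 = 0.68699
Series (bus voltage limiter and shunt driver): 0.84700 × 0.81500 = 0.69031
Parallel ([0.68699] and [0.69031]): 1 − (1 − 0.68699)(1 − 0.69031) = 0.903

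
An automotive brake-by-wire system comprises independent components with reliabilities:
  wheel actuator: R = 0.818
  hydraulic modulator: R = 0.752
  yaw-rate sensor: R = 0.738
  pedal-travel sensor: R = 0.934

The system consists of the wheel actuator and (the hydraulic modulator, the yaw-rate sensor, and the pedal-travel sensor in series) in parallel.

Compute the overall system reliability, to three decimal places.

Series (hydraulic modulator, yaw-rate sensor, and pedal-travel sensor): 0.75200 × 0.73800 × 0.93400 = 0.51835
Parallel (wheel actuator and [0.51835]): 1 − (1 − 0.81800)(1 − 0.51835) = 0.912

0.912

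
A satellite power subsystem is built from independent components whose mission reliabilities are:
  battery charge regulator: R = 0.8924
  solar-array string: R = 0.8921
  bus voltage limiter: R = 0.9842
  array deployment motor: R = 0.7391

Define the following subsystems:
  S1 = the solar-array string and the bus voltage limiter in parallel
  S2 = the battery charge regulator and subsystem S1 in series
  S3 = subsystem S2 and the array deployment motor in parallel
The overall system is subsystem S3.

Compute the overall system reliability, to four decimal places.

0.9715

Parallel (solar-array string and bus voltage limiter): 1 − (1 − 0.892100)(1 − 0.984200) = 0.998295
Series (battery charge regulator and [0.998295]): 0.892400 × 0.998295 = 0.890878
Parallel ([0.890878] and array deployment motor): 1 − (1 − 0.890878)(1 − 0.739100) = 0.9715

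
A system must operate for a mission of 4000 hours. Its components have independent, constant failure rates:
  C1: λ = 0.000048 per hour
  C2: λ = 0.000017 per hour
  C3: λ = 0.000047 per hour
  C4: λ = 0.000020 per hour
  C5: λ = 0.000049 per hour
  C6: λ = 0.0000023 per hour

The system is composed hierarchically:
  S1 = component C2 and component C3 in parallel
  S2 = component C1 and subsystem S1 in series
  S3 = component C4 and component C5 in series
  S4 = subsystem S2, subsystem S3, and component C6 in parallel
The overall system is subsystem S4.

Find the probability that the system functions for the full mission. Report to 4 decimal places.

0.9996

R(C1) = exp(−0.000048 × 4000) = 0.825307
R(C2) = exp(−0.000017 × 4000) = 0.934260
R(C3) = exp(−0.000047 × 4000) = 0.828615
R(C4) = exp(−0.000020 × 4000) = 0.923116
R(C5) = exp(−0.000049 × 4000) = 0.822012
R(C6) = exp(−0.0000023 × 4000) = 0.990842
Parallel (C2 and C3): 1 − (1 − 0.934260)(1 − 0.828615) = 0.988733
Series (C1 and [0.988733]): 0.825307 × 0.988733 = 0.816008
Series (C4 and C5): 0.923116 × 0.822012 = 0.758812
Parallel ([0.816008], [0.758812], and C6): 1 − (1 − 0.816008)(1 − 0.758812)(1 − 0.990842) = 0.9996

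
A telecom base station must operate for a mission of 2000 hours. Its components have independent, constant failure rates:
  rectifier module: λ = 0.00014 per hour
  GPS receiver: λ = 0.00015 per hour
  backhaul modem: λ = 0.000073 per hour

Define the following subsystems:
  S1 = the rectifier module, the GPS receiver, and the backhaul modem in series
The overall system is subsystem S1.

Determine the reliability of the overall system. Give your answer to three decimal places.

R(rectifier module) = exp(−0.00014 × 2000) = 0.75578
R(GPS receiver) = exp(−0.00015 × 2000) = 0.74082
R(backhaul modem) = exp(−0.000073 × 2000) = 0.86416
Series (rectifier module, GPS receiver, and backhaul modem): 0.75578 × 0.74082 × 0.86416 = 0.484

0.484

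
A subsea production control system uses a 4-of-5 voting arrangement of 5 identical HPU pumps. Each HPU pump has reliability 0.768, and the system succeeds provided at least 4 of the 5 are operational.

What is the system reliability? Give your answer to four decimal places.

R = Σ_{i=4}^{5} C(5,i) p^i (1−p)^{5−i} with p = 0.768
C(5,4)·0.768^4·0.232^1 = 0.403555
C(5,5)·0.768^5·0.232^0 = 0.267181
Sum = 0.6707

0.6707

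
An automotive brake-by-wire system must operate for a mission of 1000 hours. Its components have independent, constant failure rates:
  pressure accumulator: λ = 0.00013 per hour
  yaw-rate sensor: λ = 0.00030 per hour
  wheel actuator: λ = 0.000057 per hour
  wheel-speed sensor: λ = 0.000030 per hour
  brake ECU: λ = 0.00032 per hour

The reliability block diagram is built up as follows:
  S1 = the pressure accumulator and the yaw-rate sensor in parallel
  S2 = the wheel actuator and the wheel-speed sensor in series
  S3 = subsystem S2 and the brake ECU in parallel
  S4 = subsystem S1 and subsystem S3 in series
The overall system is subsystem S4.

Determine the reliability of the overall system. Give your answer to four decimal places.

R(pressure accumulator) = exp(−0.00013 × 1000) = 0.878095
R(yaw-rate sensor) = exp(−0.00030 × 1000) = 0.740818
R(wheel actuator) = exp(−0.000057 × 1000) = 0.944594
R(wheel-speed sensor) = exp(−0.000030 × 1000) = 0.970446
R(brake ECU) = exp(−0.00032 × 1000) = 0.726149
Parallel (pressure accumulator and yaw-rate sensor): 1 − (1 − 0.878095)(1 − 0.740818) = 0.968404
Series (wheel actuator and wheel-speed sensor): 0.944594 × 0.970446 = 0.916677
Parallel ([0.916677] and brake ECU): 1 − (1 − 0.916677)(1 − 0.726149) = 0.977182
Series ([0.968404] and [0.977182]): 0.968404 × 0.977182 = 0.9463

0.9463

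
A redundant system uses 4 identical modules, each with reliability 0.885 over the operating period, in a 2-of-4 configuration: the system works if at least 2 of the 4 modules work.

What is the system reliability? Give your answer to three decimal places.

0.994

R = Σ_{i=2}^{4} C(4,i) p^i (1−p)^{4−i} with p = 0.885
C(4,2)·0.885^2·0.115^2 = 0.06215
C(4,3)·0.885^3·0.115^1 = 0.31885
C(4,4)·0.885^4·0.115^0 = 0.61344
Sum = 0.994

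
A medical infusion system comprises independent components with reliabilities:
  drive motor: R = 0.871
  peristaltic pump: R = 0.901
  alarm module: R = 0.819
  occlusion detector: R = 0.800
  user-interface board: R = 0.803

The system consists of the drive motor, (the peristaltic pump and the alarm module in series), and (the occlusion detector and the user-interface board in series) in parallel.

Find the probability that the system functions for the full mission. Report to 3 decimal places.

0.988

Series (peristaltic pump and alarm module): 0.90100 × 0.81900 = 0.73792
Series (occlusion detector and user-interface board): 0.80000 × 0.80300 = 0.64240
Parallel (drive motor, [0.73792], and [0.64240]): 1 − (1 − 0.87100)(1 − 0.73792)(1 − 0.64240) = 0.988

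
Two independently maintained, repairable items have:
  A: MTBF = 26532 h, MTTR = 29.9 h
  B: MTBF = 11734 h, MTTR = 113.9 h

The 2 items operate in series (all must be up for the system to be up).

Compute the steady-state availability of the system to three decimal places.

0.989

A(A) = MTBF/(MTBF+MTTR) = 26532/(26532+29.9) = 0.998874
A(B) = MTBF/(MTBF+MTTR) = 11734/(11734+113.9) = 0.990386
Series availability: 0.998874 × 0.990386 = 0.989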